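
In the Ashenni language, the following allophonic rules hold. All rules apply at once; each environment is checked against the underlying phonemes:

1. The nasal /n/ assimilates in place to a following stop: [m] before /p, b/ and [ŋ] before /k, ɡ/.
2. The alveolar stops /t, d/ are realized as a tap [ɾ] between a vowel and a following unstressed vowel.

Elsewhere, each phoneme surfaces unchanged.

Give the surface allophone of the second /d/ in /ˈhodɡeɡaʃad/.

/d/ — word-final; rule 2 does not apply here → [d].

[d]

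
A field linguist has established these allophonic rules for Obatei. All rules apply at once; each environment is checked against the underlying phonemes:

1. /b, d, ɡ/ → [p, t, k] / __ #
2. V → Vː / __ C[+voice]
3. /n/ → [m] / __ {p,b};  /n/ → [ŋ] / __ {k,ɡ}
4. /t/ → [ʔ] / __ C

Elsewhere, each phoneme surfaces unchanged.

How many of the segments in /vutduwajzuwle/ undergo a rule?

4

Segments that undergo a rule: /t/ → [ʔ] (rule 4); /u/ → [uː] (rule 2); /a/ → [aː] (rule 2); /u/ → [uː] (rule 2).
All other segments surface unchanged.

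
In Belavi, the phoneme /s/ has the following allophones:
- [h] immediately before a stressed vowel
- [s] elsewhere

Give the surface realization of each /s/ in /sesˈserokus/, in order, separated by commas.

[s], [s], [h], [s]

Occurrence 1 (position 1): no conditioning environment matches → elsewhere allophone [s].
Occurrence 2 (position 3): no conditioning environment matches → elsewhere allophone [s].
Occurrence 3 (position 4): immediately before a stressed vowel → [h].
Occurrence 4 (position 10): no conditioning environment matches → elsewhere allophone [s].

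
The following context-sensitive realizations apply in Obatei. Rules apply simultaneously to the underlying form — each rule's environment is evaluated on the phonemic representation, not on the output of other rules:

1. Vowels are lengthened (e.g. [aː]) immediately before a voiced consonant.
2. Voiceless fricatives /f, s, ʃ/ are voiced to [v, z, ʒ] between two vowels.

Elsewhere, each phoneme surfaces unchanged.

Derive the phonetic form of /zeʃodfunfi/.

[zeʒoːdfuːnfi]

/z/ stays [z].
/e/ (between /z/ and /ʃ/) fails the environment for rule 1, so it stays [e].
/ʃ/ (between /e/ and /o/): between two vowels, so rule 2 applies → [ʒ].
/o/ — between /ʃ/ and /d/, before a voiced consonant — surfaces as [oː] (rule 1).
/d/ stays [d].
/f/ — between /d/ and /u/; rule 2 does not apply here → [f].
/u/ — between /f/ and /n/, before a voiced consonant — surfaces as [uː] (rule 1).
/n/ — not in any rule's target class → [n].
/f/ (between /n/ and /i/) fails the environment for rule 2, so it stays [f].
/i/ — word-final; rule 1 does not apply here → [i].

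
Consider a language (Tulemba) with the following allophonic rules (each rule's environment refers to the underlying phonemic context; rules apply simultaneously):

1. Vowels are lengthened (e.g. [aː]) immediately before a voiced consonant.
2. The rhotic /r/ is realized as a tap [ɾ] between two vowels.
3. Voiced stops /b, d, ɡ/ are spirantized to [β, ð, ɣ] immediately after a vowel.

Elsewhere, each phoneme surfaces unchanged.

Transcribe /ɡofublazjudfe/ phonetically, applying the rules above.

[ɡofuːβlaːzjuːðfe]

/ɡ/ — word-initial; rule 3 does not apply here → [ɡ].
/o/ (between /ɡ/ and /f/): rule 1 targets it, but not before a voiced consonant → unchanged [o].
/u/ meets the environment for rule 1 (before a voiced consonant) → [uː].
/b/ (between /u/ and /l/): immediately after a vowel, so rule 3 applies → [β].
/a/ meets the environment for rule 1 (before a voiced consonant) → [aː].
Rule 1 applies to /u/ (between /j/ and /d/: before a voiced consonant) → [uː].
/d/ — between /u/ and /f/, immediately after a vowel — surfaces as [ð] (rule 3).
/e/ (word-final): rule 1 targets it, but not before a voiced consonant → unchanged [e].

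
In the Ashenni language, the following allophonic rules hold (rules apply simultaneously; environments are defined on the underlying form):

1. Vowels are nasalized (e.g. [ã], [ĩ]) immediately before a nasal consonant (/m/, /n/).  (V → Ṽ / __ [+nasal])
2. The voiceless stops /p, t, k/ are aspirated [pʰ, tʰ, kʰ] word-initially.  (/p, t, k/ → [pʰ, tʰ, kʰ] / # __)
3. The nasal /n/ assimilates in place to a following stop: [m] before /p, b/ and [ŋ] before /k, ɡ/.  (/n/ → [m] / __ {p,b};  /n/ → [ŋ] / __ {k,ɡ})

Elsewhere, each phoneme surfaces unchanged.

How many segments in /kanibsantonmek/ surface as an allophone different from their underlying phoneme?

Segments that undergo a rule: /k/ → [kʰ] (rule 2); /a/ → [ã] (rule 1); /a/ → [ã] (rule 1); /o/ → [õ] (rule 1).
All other segments surface unchanged.

4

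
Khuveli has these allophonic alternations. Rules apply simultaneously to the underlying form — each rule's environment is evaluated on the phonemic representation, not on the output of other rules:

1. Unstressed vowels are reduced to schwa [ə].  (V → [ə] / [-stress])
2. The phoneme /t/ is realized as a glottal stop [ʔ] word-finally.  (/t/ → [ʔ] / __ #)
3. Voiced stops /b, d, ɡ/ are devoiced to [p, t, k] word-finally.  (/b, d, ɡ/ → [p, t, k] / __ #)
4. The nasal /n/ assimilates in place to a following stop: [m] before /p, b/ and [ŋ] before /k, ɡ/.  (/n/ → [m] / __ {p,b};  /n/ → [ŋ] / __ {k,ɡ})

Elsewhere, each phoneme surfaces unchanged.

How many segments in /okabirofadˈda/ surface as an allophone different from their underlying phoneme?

5

Segments that undergo a rule: /o/ → [ə] (rule 1); /a/ → [ə] (rule 1); /i/ → [ə] (rule 1); /o/ → [ə] (rule 1); /a/ → [ə] (rule 1).
All other segments surface unchanged.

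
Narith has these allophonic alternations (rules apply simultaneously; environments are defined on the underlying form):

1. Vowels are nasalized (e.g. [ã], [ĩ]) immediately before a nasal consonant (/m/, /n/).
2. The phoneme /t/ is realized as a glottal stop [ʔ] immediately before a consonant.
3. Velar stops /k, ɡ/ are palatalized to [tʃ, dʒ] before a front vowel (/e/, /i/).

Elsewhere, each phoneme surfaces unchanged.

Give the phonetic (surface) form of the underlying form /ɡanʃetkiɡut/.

/ɡ/ — word-initial; rule 3 does not apply here → [ɡ].
Rule 1 applies to /a/ (between /ɡ/ and /n/: before a nasal consonant) → [ã].
/n/ stays [n].
/ʃ/ (between /n/ and /e/) is unaffected → [ʃ].
/e/ — between /ʃ/ and /t/; rule 1 does not apply here → [e].
/t/ — between /e/ and /k/, immediately before a consonant — surfaces as [ʔ] (rule 2).
/k/ meets the environment for rule 3 (before a front vowel) → [tʃ].
/i/ (between /k/ and /ɡ/): rule 1 targets it, but not before a nasal consonant → unchanged [i].
/ɡ/ (between /i/ and /u/) fails the environment for rule 3, so it stays [ɡ].
/u/ (between /ɡ/ and /t/) is in the target of rule 1 but the environment (before a nasal consonant) is not met → [u].
/t/ (word-final) fails the environment for rule 2, so it stays [t].

[ɡãnʃeʔtʃiɡut]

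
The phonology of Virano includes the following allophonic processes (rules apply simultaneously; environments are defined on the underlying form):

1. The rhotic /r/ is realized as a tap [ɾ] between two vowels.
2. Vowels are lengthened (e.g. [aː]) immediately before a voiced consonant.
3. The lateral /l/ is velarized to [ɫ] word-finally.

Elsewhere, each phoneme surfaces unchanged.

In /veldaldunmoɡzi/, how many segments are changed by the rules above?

4

Segments that undergo a rule: /e/ → [eː] (rule 2); /a/ → [aː] (rule 2); /u/ → [uː] (rule 2); /o/ → [oː] (rule 2).
All other segments surface unchanged.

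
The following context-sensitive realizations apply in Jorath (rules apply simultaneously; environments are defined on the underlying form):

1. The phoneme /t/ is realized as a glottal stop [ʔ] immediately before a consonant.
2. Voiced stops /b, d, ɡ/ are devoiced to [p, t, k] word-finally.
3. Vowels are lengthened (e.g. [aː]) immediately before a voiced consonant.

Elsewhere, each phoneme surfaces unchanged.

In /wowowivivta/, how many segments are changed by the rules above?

Segments that undergo a rule: /o/ → [oː] (rule 3); /o/ → [oː] (rule 3); /i/ → [iː] (rule 3); /i/ → [iː] (rule 3).
All other segments surface unchanged.

4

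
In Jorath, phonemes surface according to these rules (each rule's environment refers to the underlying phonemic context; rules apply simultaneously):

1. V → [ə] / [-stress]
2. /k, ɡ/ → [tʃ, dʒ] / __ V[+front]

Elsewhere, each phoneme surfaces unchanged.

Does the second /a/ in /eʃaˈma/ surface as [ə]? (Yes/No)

/a/ (word-final): rule 1 targets it, but not in an unstressed syllable → unchanged [a].
The actual realization is [a], not [ə].

No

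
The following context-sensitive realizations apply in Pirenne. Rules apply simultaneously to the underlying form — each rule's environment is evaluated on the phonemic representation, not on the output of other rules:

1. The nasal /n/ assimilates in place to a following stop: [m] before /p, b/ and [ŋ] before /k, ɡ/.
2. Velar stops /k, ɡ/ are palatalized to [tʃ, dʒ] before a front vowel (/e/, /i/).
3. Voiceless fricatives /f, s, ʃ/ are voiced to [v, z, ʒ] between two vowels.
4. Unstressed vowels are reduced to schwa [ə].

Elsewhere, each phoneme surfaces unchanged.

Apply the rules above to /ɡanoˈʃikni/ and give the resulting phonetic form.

/ɡ/ (word-initial) fails the environment for rule 2, so it stays [ɡ].
Rule 4 applies to /a/ (between /ɡ/ and /n/: in an unstressed syllable) → [ə].
/n/ (between /a/ and /o/) is in the target of rule 1 but the environment (before a labial or velar stop) is not met → [n].
/o/ meets the environment for rule 4 (in an unstressed syllable) → [ə].
/ʃ/ — between /o/ and /i/, between two vowels — surfaces as [ʒ] (rule 3).
/i/ — between /ʃ/ and /k/; rule 4 does not apply here → [i].
/k/ (between /i/ and /n/): rule 2 targets it, but not before a front vowel → unchanged [k].
/n/ (between /k/ and /i/) is in the target of rule 1 but the environment (before a labial or velar stop) is not met → [n].
/i/ — word-final, in an unstressed syllable — surfaces as [ə] (rule 4).

[ɡənəˈʒiknə]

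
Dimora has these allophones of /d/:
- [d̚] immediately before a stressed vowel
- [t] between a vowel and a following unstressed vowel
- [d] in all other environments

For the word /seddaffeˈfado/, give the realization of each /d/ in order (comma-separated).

Occurrence 1 (position 3): no conditioning environment matches → elsewhere allophone [d].
Occurrence 2 (position 4): no conditioning environment matches → elsewhere allophone [d].
Occurrence 3 (position 11): between a vowel and a following unstressed vowel → [t].

[d], [d], [t]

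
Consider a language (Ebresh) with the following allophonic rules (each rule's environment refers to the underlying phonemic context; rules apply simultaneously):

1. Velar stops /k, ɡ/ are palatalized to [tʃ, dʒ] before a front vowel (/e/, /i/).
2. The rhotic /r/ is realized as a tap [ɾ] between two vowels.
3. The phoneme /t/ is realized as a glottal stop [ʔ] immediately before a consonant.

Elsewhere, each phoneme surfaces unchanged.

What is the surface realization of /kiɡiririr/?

[tʃidʒiɾiɾir]

/k/ (word-initial) occurs before a front vowel → [tʃ] by rule 1.
/i/ (between /k/ and /ɡ/) is unaffected → [i].
/ɡ/ (between /i/ and /i/) occurs before a front vowel → [dʒ] by rule 1.
/i/ — not in any rule's target class → [i].
/r/ meets the environment for rule 2 (between two vowels) → [ɾ].
/i/ stays [i].
/r/ — between /i/ and /i/, between two vowels — surfaces as [ɾ] (rule 2).
/i/ (between /r/ and /r/): no rule targets it → [i].
/r/ (word-final): rule 2 targets it, but not between two vowels → unchanged [r].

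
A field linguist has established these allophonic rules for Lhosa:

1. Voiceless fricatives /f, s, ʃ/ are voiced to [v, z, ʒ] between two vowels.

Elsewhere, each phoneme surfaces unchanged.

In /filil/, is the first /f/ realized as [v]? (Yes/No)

/f/ — word-initial; rule 1 does not apply here → [f].
The actual realization is [f], not [v].

No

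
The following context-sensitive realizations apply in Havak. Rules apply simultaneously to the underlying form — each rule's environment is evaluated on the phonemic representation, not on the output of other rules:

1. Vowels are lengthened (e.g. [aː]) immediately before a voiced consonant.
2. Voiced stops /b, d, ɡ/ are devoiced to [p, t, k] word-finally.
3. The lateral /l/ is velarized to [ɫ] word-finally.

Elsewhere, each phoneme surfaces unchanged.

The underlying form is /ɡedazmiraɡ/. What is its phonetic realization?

/ɡ/ (word-initial) fails the environment for rule 2, so it stays [ɡ].
/e/ — between /ɡ/ and /d/, before a voiced consonant — surfaces as [eː] (rule 1).
/d/ (between /e/ and /a/) fails the environment for rule 2, so it stays [d].
Rule 1 applies to /a/ (between /d/ and /z/: before a voiced consonant) → [aː].
/z/ (between /a/ and /m/) is unaffected → [z].
/m/ — not in any rule's target class → [m].
/i/ meets the environment for rule 1 (before a voiced consonant) → [iː].
/r/ stays [r].
/a/ — between /r/ and /ɡ/, before a voiced consonant — surfaces as [aː] (rule 1).
/ɡ/ (word-final): word-finally, so rule 2 applies → [k].

[ɡeːdaːzmiːraːk]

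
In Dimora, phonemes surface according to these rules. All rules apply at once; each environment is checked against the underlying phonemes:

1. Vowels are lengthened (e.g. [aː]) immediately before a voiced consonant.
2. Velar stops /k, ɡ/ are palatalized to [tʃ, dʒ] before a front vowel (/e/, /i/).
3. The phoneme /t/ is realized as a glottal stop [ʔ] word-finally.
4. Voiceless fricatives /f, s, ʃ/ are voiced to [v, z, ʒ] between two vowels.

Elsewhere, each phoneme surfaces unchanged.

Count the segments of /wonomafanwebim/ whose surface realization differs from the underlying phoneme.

Segments that undergo a rule: /o/ → [oː] (rule 1); /o/ → [oː] (rule 1); /f/ → [v] (rule 4); /a/ → [aː] (rule 1); /e/ → [eː] (rule 1); /i/ → [iː] (rule 1).
All other segments surface unchanged.

6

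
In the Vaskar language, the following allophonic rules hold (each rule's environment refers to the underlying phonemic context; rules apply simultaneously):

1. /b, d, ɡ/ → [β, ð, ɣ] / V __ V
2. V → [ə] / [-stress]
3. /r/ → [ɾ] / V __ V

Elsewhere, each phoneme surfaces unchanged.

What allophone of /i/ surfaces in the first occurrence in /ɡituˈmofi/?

/i/ (between /ɡ/ and /t/): in an unstressed syllable, so rule 2 applies → [ə].

[ə]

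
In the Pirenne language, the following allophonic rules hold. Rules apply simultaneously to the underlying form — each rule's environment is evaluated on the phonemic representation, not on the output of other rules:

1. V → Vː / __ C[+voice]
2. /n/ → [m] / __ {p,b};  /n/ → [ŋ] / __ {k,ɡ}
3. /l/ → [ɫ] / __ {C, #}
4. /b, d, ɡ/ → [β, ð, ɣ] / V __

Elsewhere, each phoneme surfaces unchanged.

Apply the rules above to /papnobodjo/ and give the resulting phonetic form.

[papnoːβoːðjo]

/p/ (word-initial) is unaffected → [p].
/a/ — between /p/ and /p/; rule 1 does not apply here → [a].
/p/ (between /a/ and /n/) is unaffected → [p].
/n/ (between /p/ and /o/) fails the environment for rule 2, so it stays [n].
/o/ meets the environment for rule 1 (before a voiced consonant) → [oː].
/b/ (between /o/ and /o/) occurs immediately after a vowel → [β] by rule 4.
/o/ (between /b/ and /d/) occurs before a voiced consonant → [oː] by rule 1.
/d/ meets the environment for rule 4 (immediately after a vowel) → [ð].
/j/ (between /d/ and /o/) is unaffected → [j].
/o/ (word-final): rule 1 targets it, but not before a voiced consonant → unchanged [o].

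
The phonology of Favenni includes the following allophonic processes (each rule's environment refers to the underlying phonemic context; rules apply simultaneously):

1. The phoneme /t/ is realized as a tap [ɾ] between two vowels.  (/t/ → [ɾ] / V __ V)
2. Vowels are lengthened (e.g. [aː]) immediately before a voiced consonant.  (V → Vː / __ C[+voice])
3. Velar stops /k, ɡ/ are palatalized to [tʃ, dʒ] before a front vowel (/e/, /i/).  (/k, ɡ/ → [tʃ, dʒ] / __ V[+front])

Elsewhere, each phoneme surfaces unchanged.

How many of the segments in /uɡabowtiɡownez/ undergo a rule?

Segments that undergo a rule: /u/ → [uː] (rule 2); /a/ → [aː] (rule 2); /o/ → [oː] (rule 2); /i/ → [iː] (rule 2); /o/ → [oː] (rule 2); /e/ → [eː] (rule 2).
All other segments surface unchanged.

6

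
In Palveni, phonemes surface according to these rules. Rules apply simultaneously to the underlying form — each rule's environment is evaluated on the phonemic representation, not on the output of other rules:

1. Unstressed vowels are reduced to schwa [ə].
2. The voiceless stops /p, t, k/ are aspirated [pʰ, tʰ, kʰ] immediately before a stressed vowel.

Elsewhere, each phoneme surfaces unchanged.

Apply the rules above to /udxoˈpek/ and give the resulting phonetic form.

[ədxəˈpʰek]

/u/ (word-initial) occurs in an unstressed syllable → [ə] by rule 1.
/d/ stays [d].
/x/ — not in any rule's target class → [x].
/o/ (between /x/ and /p/): in an unstressed syllable, so rule 1 applies → [ə].
/p/ (between /o/ and /e/): immediately before a stressed vowel, so rule 2 applies → [pʰ].
/e/ — between /p/ and /k/; rule 1 does not apply here → [e].
/k/ (word-final) is in the target of rule 2 but the environment (immediately before a stressed vowel) is not met → [k].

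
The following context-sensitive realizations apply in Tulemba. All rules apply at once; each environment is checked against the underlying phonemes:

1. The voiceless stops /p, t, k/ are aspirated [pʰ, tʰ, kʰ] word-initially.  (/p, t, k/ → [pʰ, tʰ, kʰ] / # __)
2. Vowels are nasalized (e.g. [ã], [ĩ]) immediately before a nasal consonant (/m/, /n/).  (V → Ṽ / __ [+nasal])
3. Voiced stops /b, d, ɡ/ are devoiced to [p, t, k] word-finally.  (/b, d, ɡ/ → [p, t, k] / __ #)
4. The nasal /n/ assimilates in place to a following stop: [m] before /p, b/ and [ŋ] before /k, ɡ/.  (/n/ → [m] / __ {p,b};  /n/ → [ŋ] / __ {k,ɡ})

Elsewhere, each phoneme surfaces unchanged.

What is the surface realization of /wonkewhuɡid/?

[wõŋkewhuɡit]

/w/ — not in any rule's target class → [w].
/o/ meets the environment for rule 2 (before a nasal consonant) → [õ].
Rule 4 applies to /n/ (between /o/ and /k/: before a labial or velar stop) → [ŋ].
/k/ (between /n/ and /e/) is in the target of rule 1 but the environment (word-initially) is not met → [k].
/e/ (between /k/ and /w/) is in the target of rule 2 but the environment (before a nasal consonant) is not met → [e].
/w/ (between /e/ and /h/): no rule targets it → [w].
/h/ (between /w/ and /u/): no rule targets it → [h].
/u/ (between /h/ and /ɡ/) fails the environment for rule 2, so it stays [u].
/ɡ/ — between /u/ and /i/; rule 3 does not apply here → [ɡ].
/i/ — between /ɡ/ and /d/; rule 2 does not apply here → [i].
Rule 3 applies to /d/ (word-final: word-finally) → [t].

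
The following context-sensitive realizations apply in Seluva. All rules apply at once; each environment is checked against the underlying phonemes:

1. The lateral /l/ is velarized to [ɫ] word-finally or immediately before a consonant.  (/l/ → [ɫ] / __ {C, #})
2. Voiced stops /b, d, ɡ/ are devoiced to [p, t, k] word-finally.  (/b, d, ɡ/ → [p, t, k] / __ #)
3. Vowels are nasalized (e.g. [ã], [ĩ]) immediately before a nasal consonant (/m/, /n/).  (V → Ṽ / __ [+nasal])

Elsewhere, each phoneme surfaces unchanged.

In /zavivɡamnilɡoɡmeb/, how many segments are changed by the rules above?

Segments that undergo a rule: /a/ → [ã] (rule 3); /l/ → [ɫ] (rule 1); /b/ → [p] (rule 2).
All other segments surface unchanged.

3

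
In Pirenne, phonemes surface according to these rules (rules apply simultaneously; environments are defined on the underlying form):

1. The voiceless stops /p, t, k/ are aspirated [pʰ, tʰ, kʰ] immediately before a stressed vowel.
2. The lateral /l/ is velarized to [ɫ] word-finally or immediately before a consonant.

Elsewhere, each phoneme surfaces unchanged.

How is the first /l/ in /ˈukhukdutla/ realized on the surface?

[l]

/l/ (between /t/ and /a/) fails the environment for rule 2, so it stays [l].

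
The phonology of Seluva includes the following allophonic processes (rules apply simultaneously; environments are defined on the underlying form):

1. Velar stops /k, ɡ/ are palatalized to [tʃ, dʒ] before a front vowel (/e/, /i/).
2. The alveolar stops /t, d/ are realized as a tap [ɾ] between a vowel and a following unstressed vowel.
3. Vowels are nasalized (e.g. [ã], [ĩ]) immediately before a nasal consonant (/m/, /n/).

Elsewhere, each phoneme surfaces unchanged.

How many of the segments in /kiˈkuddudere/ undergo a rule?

2

Segments that undergo a rule: /k/ → [tʃ] (rule 1); /d/ → [ɾ] (rule 2).
All other segments surface unchanged.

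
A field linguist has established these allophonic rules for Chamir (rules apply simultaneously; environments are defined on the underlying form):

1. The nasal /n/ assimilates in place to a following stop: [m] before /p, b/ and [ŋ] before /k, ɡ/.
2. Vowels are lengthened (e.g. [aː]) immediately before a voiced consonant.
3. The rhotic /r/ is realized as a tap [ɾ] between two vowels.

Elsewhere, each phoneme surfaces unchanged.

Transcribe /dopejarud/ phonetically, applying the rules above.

[dopeːjaːɾuːd]

/d/ — not in any rule's target class → [d].
/o/ (between /d/ and /p/): rule 2 targets it, but not before a voiced consonant → unchanged [o].
/p/ — not in any rule's target class → [p].
/e/ (between /p/ and /j/): before a voiced consonant, so rule 2 applies → [eː].
/j/ (between /e/ and /a/) is unaffected → [j].
/a/ (between /j/ and /r/): before a voiced consonant, so rule 2 applies → [aː].
/r/ (between /a/ and /u/): between two vowels, so rule 3 applies → [ɾ].
/u/ meets the environment for rule 2 (before a voiced consonant) → [uː].
/d/ stays [d].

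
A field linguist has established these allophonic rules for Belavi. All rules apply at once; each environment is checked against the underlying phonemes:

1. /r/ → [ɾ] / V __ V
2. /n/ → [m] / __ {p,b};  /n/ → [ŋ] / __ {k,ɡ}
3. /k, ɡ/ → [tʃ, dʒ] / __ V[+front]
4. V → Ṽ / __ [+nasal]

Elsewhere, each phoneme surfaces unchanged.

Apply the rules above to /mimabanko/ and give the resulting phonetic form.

/m/ — not in any rule's target class → [m].
/i/ — between /m/ and /m/, before a nasal consonant — surfaces as [ĩ] (rule 4).
/m/ (between /i/ and /a/): no rule targets it → [m].
/a/ (between /m/ and /b/) fails the environment for rule 4, so it stays [a].
/b/ (between /a/ and /a/): no rule targets it → [b].
/a/ (between /b/ and /n/): before a nasal consonant, so rule 4 applies → [ã].
/n/ (between /a/ and /k/): before a labial or velar stop, so rule 2 applies → [ŋ].
/k/ (between /n/ and /o/) fails the environment for rule 3, so it stays [k].
/o/ (word-final) fails the environment for rule 4, so it stays [o].

[mĩmabãŋko]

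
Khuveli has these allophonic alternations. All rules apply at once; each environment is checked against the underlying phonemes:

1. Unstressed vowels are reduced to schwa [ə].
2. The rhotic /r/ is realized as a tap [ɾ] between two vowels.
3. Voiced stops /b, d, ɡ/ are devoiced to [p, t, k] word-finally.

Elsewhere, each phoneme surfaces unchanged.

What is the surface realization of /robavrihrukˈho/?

/r/ (word-initial) is in the target of rule 2 but the environment (between two vowels) is not met → [r].
/o/ meets the environment for rule 1 (in an unstressed syllable) → [ə].
/b/ (between /o/ and /a/): rule 3 targets it, but not word-finally → unchanged [b].
/a/ (between /b/ and /v/) occurs in an unstressed syllable → [ə] by rule 1.
/v/ (between /a/ and /r/): no rule targets it → [v].
/r/ (between /v/ and /i/) is in the target of rule 2 but the environment (between two vowels) is not met → [r].
/i/ meets the environment for rule 1 (in an unstressed syllable) → [ə].
/h/ (between /i/ and /r/): no rule targets it → [h].
/r/ — between /h/ and /u/; rule 2 does not apply here → [r].
Rule 1 applies to /u/ (between /r/ and /k/: in an unstressed syllable) → [ə].
/k/ (between /u/ and /h/) is unaffected → [k].
/h/ — not in any rule's target class → [h].
/o/ (word-final): rule 1 targets it, but not in an unstressed syllable → unchanged [o].

[rəbəvrəhrəkˈho]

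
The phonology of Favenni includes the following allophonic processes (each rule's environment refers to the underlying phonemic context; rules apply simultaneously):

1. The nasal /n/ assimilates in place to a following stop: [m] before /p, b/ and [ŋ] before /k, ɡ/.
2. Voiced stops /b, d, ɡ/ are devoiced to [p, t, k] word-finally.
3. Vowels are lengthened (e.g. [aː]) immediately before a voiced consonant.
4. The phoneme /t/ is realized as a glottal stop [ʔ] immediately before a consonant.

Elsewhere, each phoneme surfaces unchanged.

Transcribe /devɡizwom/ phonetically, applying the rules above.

/d/ (word-initial): rule 2 targets it, but not word-finally → unchanged [d].
/e/ — between /d/ and /v/, before a voiced consonant — surfaces as [eː] (rule 3).
/v/ (between /e/ and /ɡ/): no rule targets it → [v].
/ɡ/ — between /v/ and /i/; rule 2 does not apply here → [ɡ].
/i/ (between /ɡ/ and /z/) occurs before a voiced consonant → [iː] by rule 3.
/z/ (between /i/ and /w/): no rule targets it → [z].
/w/ stays [w].
/o/ (between /w/ and /m/) occurs before a voiced consonant → [oː] by rule 3.
/m/ — not in any rule's target class → [m].

[deːvɡiːzwoːm]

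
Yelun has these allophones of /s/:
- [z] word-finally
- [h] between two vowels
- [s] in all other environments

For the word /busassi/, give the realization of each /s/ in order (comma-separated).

Occurrence 1 (position 3): between two vowels → [h].
Occurrence 2 (position 5): no conditioning environment matches → elsewhere allophone [s].
Occurrence 3 (position 6): no conditioning environment matches → elsewhere allophone [s].

[h], [s], [s]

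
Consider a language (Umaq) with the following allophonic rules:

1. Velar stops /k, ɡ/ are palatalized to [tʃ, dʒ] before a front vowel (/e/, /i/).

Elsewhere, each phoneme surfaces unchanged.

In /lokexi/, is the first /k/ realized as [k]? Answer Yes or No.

/k/ meets the environment for rule 1 (before a front vowel) → [tʃ].
The actual realization is [tʃ], not [k].

No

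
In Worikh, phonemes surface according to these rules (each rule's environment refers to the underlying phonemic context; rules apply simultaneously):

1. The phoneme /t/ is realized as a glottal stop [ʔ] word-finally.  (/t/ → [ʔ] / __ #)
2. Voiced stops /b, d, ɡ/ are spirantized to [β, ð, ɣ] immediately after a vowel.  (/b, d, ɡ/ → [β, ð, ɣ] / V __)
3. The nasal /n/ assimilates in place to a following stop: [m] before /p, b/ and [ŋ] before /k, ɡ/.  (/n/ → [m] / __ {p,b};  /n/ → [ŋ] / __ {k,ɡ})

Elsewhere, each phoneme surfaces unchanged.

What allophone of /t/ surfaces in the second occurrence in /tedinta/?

/t/ (between /n/ and /a/) is in the target of rule 1 but the environment (word-finally) is not met → [t].

[t]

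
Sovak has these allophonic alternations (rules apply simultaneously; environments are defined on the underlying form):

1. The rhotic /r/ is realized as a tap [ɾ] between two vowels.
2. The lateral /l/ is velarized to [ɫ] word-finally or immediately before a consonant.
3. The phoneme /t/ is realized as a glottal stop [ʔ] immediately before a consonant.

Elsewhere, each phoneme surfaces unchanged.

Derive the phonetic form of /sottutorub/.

/s/ (word-initial): no rule targets it → [s].
/o/ stays [o].
/t/ — between /o/ and /t/, immediately before a consonant — surfaces as [ʔ] (rule 3).
/t/ (between /t/ and /u/) is in the target of rule 3 but the environment (immediately before a consonant) is not met → [t].
/u/ stays [u].
/t/ (between /u/ and /o/) fails the environment for rule 3, so it stays [t].
/o/ (between /t/ and /r/) is unaffected → [o].
/r/ (between /o/ and /u/) occurs between two vowels → [ɾ] by rule 1.
/u/ stays [u].
/b/ — not in any rule's target class → [b].

[soʔtutoɾub]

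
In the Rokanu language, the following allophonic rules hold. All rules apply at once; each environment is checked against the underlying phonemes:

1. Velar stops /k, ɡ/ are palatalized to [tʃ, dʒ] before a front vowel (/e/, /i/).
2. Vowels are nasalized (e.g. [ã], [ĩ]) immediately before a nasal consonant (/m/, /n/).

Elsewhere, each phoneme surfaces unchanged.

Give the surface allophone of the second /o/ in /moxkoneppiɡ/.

Rule 2 applies to /o/ (between /k/ and /n/: before a nasal consonant) → [õ].

[õ]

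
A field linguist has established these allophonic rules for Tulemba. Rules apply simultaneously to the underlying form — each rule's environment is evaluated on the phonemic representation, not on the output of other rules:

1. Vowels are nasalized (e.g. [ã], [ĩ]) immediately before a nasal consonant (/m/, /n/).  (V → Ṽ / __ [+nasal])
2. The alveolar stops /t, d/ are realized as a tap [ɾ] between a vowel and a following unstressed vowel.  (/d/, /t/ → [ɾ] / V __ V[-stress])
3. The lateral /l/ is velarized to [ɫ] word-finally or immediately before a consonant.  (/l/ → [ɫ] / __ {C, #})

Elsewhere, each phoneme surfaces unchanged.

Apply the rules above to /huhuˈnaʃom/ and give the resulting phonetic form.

[huhũˈnaʃõm]

/h/ stays [h].
/u/ (between /h/ and /h/) is in the target of rule 1 but the environment (before a nasal consonant) is not met → [u].
/h/ (between /u/ and /u/) is unaffected → [h].
/u/ meets the environment for rule 1 (before a nasal consonant) → [ũ].
/n/ — not in any rule's target class → [n].
/a/ (between /n/ and /ʃ/) is in the target of rule 1 but the environment (before a nasal consonant) is not met → [a].
/ʃ/ (between /a/ and /o/): no rule targets it → [ʃ].
/o/ — between /ʃ/ and /m/, before a nasal consonant — surfaces as [õ] (rule 1).
/m/ stays [m].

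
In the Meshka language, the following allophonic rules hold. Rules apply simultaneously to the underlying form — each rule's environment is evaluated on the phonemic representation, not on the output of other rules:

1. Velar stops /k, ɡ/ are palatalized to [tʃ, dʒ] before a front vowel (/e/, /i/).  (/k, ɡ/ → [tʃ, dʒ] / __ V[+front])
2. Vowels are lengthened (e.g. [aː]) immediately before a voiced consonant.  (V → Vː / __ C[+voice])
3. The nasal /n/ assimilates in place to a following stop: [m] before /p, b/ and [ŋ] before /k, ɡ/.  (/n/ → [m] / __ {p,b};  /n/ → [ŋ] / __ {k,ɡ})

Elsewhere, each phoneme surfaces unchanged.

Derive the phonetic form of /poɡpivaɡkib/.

[poːɡpiːvaːɡtʃiːb]

/p/ (word-initial): no rule targets it → [p].
Rule 2 applies to /o/ (between /p/ and /ɡ/: before a voiced consonant) → [oː].
/ɡ/ (between /o/ and /p/) fails the environment for rule 1, so it stays [ɡ].
/p/ (between /ɡ/ and /i/) is unaffected → [p].
/i/ (between /p/ and /v/): before a voiced consonant, so rule 2 applies → [iː].
/v/ (between /i/ and /a/): no rule targets it → [v].
/a/ (between /v/ and /ɡ/): before a voiced consonant, so rule 2 applies → [aː].
/ɡ/ (between /a/ and /k/) is in the target of rule 1 but the environment (before a front vowel) is not met → [ɡ].
/k/ (between /ɡ/ and /i/) occurs before a front vowel → [tʃ] by rule 1.
/i/ — between /k/ and /b/, before a voiced consonant — surfaces as [iː] (rule 2).
/b/ stays [b].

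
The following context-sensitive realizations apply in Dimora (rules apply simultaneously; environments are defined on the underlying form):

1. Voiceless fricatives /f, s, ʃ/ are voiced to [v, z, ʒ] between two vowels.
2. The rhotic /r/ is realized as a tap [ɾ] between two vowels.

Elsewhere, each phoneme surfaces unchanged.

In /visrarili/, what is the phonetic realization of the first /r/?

[r]

/r/ (between /s/ and /a/) is in the target of rule 2 but the environment (between two vowels) is not met → [r].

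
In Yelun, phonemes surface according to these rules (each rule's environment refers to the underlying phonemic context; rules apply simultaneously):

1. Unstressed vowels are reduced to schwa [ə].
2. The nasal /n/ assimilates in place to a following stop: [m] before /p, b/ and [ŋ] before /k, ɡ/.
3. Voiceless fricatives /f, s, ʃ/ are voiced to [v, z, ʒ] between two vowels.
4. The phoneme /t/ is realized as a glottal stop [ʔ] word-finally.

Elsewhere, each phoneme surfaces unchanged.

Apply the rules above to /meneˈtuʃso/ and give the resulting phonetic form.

Rule 1 applies to /e/ (between /m/ and /n/: in an unstressed syllable) → [ə].
/n/ (between /e/ and /e/) is in the target of rule 2 but the environment (before a labial or velar stop) is not met → [n].
Rule 1 applies to /e/ (between /n/ and /t/: in an unstressed syllable) → [ə].
/t/ (between /e/ and /u/): rule 4 targets it, but not word-finally → unchanged [t].
/u/ (between /t/ and /ʃ/) fails the environment for rule 1, so it stays [u].
/ʃ/ (between /u/ and /s/): rule 3 targets it, but not between two vowels → unchanged [ʃ].
/s/ — between /ʃ/ and /o/; rule 3 does not apply here → [s].
/o/ (word-final): in an unstressed syllable, so rule 1 applies → [ə].

[mənəˈtuʃsə]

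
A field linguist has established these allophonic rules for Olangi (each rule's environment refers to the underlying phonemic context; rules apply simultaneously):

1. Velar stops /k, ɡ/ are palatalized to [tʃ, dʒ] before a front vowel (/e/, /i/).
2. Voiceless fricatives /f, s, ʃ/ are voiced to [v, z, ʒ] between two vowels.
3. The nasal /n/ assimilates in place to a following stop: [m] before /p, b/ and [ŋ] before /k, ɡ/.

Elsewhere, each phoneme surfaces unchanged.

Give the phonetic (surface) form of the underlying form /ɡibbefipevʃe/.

[dʒibbevipevʃe]

/ɡ/ — word-initial, before a front vowel — surfaces as [dʒ] (rule 1).
/i/ stays [i].
/b/ (between /i/ and /b/) is unaffected → [b].
/b/ (between /b/ and /e/) is unaffected → [b].
/e/ (between /b/ and /f/) is unaffected → [e].
Rule 2 applies to /f/ (between /e/ and /i/: between two vowels) → [v].
/i/ stays [i].
/p/ (between /i/ and /e/): no rule targets it → [p].
/e/ (between /p/ and /v/): no rule targets it → [e].
/v/ (between /e/ and /ʃ/): no rule targets it → [v].
/ʃ/ — between /v/ and /e/; rule 2 does not apply here → [ʃ].
/e/ (word-final): no rule targets it → [e].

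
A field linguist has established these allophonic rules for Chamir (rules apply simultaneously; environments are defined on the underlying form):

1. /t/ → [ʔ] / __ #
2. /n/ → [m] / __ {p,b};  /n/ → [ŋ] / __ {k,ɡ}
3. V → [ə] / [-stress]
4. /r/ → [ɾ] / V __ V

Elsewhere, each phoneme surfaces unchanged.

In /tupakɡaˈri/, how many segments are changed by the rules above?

4

Segments that undergo a rule: /u/ → [ə] (rule 3); /a/ → [ə] (rule 3); /a/ → [ə] (rule 3); /r/ → [ɾ] (rule 4).
All other segments surface unchanged.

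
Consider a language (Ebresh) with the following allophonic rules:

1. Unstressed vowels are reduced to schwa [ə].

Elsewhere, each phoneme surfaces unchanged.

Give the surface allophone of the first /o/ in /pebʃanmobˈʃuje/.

[ə]

/o/ meets the environment for rule 1 (in an unstressed syllable) → [ə].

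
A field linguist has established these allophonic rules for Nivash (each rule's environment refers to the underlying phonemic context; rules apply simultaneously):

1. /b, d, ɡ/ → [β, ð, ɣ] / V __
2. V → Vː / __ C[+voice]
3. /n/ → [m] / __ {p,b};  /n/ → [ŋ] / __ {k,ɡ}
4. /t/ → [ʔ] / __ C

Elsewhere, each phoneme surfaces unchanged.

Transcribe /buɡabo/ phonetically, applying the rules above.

[buːɣaːβo]

/b/ (word-initial) fails the environment for rule 1, so it stays [b].
Rule 2 applies to /u/ (between /b/ and /ɡ/: before a voiced consonant) → [uː].
/ɡ/ meets the environment for rule 1 (immediately after a vowel) → [ɣ].
Rule 2 applies to /a/ (between /ɡ/ and /b/: before a voiced consonant) → [aː].
Rule 1 applies to /b/ (between /a/ and /o/: immediately after a vowel) → [β].
/o/ (word-final): rule 2 targets it, but not before a voiced consonant → unchanged [o].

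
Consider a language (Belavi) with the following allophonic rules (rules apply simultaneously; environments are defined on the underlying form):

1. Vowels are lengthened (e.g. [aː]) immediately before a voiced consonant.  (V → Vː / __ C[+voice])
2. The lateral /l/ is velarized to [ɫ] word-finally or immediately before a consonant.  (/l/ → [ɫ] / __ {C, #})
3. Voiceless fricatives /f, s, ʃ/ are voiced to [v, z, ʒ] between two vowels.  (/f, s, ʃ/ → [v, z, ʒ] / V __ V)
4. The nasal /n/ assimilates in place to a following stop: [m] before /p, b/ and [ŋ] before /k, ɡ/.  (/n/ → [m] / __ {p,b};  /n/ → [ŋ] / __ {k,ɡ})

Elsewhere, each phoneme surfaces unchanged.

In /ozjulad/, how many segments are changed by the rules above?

Segments that undergo a rule: /o/ → [oː] (rule 1); /u/ → [uː] (rule 1); /a/ → [aː] (rule 1).
All other segments surface unchanged.

3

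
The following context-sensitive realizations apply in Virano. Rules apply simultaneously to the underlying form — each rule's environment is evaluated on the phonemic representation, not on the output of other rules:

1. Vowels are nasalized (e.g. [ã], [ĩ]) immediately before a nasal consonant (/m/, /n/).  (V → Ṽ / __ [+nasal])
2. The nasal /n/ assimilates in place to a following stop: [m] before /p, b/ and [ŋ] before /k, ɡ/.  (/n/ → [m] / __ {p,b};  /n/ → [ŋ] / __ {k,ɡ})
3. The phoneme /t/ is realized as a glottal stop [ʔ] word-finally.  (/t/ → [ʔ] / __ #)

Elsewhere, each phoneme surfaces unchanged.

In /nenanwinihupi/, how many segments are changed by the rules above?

Segments that undergo a rule: /e/ → [ẽ] (rule 1); /a/ → [ã] (rule 1); /i/ → [ĩ] (rule 1).
All other segments surface unchanged.

3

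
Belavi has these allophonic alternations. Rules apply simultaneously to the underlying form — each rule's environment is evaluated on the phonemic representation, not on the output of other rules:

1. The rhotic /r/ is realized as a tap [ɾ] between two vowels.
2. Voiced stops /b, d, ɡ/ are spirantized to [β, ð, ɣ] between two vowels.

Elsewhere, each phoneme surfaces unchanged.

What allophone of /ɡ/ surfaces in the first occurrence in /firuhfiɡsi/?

[ɡ]

/ɡ/ (between /i/ and /s/): rule 2 targets it, but not between two vowels → unchanged [ɡ].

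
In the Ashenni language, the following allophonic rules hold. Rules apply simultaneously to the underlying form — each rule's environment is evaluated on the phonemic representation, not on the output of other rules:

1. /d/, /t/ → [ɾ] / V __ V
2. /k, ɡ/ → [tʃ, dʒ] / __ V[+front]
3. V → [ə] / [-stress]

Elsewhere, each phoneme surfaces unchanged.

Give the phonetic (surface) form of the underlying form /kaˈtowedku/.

/k/ — word-initial; rule 2 does not apply here → [k].
Rule 3 applies to /a/ (between /k/ and /t/: in an unstressed syllable) → [ə].
/t/ meets the environment for rule 1 (between two vowels) → [ɾ].
/o/ (between /t/ and /w/) is in the target of rule 3 but the environment (in an unstressed syllable) is not met → [o].
/w/ stays [w].
Rule 3 applies to /e/ (between /w/ and /d/: in an unstressed syllable) → [ə].
/d/ (between /e/ and /k/): rule 1 targets it, but not between two vowels → unchanged [d].
/k/ (between /d/ and /u/) fails the environment for rule 2, so it stays [k].
/u/ — word-final, in an unstressed syllable — surfaces as [ə] (rule 3).

[kəˈɾowədkə]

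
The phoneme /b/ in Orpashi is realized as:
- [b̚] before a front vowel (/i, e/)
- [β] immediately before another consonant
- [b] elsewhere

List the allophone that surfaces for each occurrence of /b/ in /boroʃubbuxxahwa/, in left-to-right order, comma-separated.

[b], [β], [b]

Occurrence 1 (position 1): no conditioning environment matches → elsewhere allophone [b].
Occurrence 2 (position 7): immediately before another consonant → [β].
Occurrence 3 (position 8): no conditioning environment matches → elsewhere allophone [b].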